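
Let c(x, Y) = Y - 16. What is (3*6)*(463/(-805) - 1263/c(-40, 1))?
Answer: 1211724/805 ≈ 1505.2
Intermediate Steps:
c(x, Y) = -16 + Y
(3*6)*(463/(-805) - 1263/c(-40, 1)) = (3*6)*(463/(-805) - 1263/(-16 + 1)) = 18*(463*(-1/805) - 1263/(-15)) = 18*(-463/805 - 1263*(-1/15)) = 18*(-463/805 + 421/5) = 18*(67318/805) = 1211724/805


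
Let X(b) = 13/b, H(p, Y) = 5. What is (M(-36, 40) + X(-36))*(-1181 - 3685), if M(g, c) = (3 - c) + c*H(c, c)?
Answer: -4748405/6 ≈ -7.9140e+5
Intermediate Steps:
M(g, c) = 3 + 4*c (M(g, c) = (3 - c) + c*5 = (3 - c) + 5*c = 3 + 4*c)
(M(-36, 40) + X(-36))*(-1181 - 3685) = ((3 + 4*40) + 13/(-36))*(-1181 - 3685) = ((3 + 160) + 13*(-1/36))*(-4866) = (163 - 13/36)*(-4866) = (5855/36)*(-4866) = -4748405/6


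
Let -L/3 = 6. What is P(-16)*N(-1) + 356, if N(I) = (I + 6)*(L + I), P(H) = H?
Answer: 1876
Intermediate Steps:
L = -18 (L = -3*6 = -18)
N(I) = (-18 + I)*(6 + I) (N(I) = (I + 6)*(-18 + I) = (6 + I)*(-18 + I) = (-18 + I)*(6 + I))
P(-16)*N(-1) + 356 = -16*(-108 + (-1)² - 12*(-1)) + 356 = -16*(-108 + 1 + 12) + 356 = -16*(-95) + 356 = 1520 + 356 = 1876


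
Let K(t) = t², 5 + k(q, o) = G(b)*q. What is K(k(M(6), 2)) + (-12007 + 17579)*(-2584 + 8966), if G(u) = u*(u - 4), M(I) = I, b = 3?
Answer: 35561033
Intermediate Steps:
G(u) = u*(-4 + u)
k(q, o) = -5 - 3*q (k(q, o) = -5 + (3*(-4 + 3))*q = -5 + (3*(-1))*q = -5 - 3*q)
K(k(M(6), 2)) + (-12007 + 17579)*(-2584 + 8966) = (-5 - 3*6)² + (-12007 + 17579)*(-2584 + 8966) = (-5 - 18)² + 5572*6382 = (-23)² + 35560504 = 529 + 35560504 = 35561033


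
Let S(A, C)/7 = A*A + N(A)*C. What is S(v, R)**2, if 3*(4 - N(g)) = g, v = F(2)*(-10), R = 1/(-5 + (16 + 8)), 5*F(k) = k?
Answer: 42198016/3249 ≈ 12988.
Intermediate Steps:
F(k) = k/5
R = 1/19 (R = 1/(-5 + 24) = 1/19 ≈ 0.052632)
v = -4 (v = ((1/5)*2)*(-10) = (2/5)*(-10) = -4)
N(g) = 4 - g/3
S(A, C) = 7*A**2 + 7*C*(4 - A/3) (S(A, C) = 7*(A*A + (4 - A/3)*C) = 7*(A**2 + C*(4 - A/3)) = 7*A**2 + 7*C*(4 - A/3))
S(v, R)**2 = (7*(-4)**2 - 7/3*1/19*(-12 - 4))**2 = (7*16 - 7/3*1/19*(-16))**2 = (112 + 112/57)**2 = (6496/57)**2 = 42198016/3249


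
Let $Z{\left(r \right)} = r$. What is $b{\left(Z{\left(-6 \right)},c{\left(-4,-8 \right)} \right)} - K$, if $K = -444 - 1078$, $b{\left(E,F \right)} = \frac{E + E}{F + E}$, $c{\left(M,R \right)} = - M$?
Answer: $1528$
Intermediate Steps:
$b{\left(E,F \right)} = \frac{2 E}{E + F}$
$K = -1522$ ($K = -444 - 1078 = -1522$)
$b{\left(Z{\left(-6 \right)},c{\left(-4,-8 \right)} \right)} - K = 2 \left(-6\right) \frac{1}{-6 - -4} - -1522 = 2 \left(-6\right) \frac{1}{-6 + 4} + 1522 = 2 \left(-6\right) \frac{1}{-2} + 1522 = 2 \left(-6\right) \left(- \frac{1}{2}\right) + 1522 = 6 + 1522 = 1528$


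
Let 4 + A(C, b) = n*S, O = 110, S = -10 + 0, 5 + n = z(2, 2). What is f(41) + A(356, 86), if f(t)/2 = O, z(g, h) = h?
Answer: 246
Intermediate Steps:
n = -3 (n = -5 + 2 = -3)
S = -10
A(C, b) = 26 (A(C, b) = -4 - 3*(-10) = -4 + 30 = 26)
f(t) = 220 (f(t) = 2*110 = 220)
f(41) + A(356, 86) = 220 + 26 = 246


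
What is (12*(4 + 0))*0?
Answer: 0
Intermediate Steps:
(12*(4 + 0))*0 = (12*4)*0 = 48*0 = 0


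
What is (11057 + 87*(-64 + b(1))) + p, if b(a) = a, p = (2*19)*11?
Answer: 5994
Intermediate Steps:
p = 418 (p = 38*11 = 418)
(11057 + 87*(-64 + b(1))) + p = (11057 + 87*(-64 + 1)) + 418 = (11057 + 87*(-63)) + 418 = (11057 - 5481) + 418 = 5576 + 418 = 5994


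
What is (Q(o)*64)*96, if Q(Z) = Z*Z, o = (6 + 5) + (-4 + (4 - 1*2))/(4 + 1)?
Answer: 17258496/25 ≈ 6.9034e+5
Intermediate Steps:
o = 53/5 (o = 11 + (-4 + (4 - 2))/5 = 11 + (-4 + 2)*(⅕) = 11 - 2*⅕ = 11 - ⅖ = 53/5 ≈ 10.600)
Q(Z) = Z²
(Q(o)*64)*96 = ((53/5)²*64)*96 = ((2809/25)*64)*96 = (179776/25)*96 = 17258496/25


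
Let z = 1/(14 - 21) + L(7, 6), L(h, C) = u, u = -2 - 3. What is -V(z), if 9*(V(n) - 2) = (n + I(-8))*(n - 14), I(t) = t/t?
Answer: -4768/441 ≈ -10.812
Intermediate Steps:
I(t) = 1
u = -5
L(h, C) = -5
z = -36/7 (z = 1/(14 - 21) - 5 = 1/(-7) - 5 = -⅐ - 5 = -36/7 ≈ -5.1429)
V(n) = 2 + (1 + n)*(-14 + n)/9 (V(n) = 2 + ((n + 1)*(n - 14))/9 = 2 + ((1 + n)*(-14 + n))/9 = 2 + (1 + n)*(-14 + n)/9)
-V(z) = -(4/9 - 13/9*(-36/7) + (-36/7)²/9) = -(4/9 + 52/7 + (⅑)*(1296/49)) = -(4/9 + 52/7 + 144/49) = -1*4768/441 = -4768/441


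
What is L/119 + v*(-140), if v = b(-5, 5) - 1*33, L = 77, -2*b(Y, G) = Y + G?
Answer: 78551/17 ≈ 4620.6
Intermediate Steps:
b(Y, G) = -G/2 - Y/2 (b(Y, G) = -(Y + G)/2 = -(G + Y)/2 = -G/2 - Y/2)
v = -33 (v = (-½*5 - ½*(-5)) - 1*33 = (-5/2 + 5/2) - 33 = 0 - 33 = -33)
L/119 + v*(-140) = 77/119 - 33*(-140) = 77*(1/119) + 4620 = 11/17 + 4620 = 78551/17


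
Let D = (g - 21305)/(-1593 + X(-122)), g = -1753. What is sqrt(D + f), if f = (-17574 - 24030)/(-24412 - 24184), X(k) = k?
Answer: sqrt(2585735512995)/425215 ≈ 3.7817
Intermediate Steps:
f = 10401/12149 (f = -41604/(-48596) = -41604*(-1/48596) = 10401/12149 ≈ 0.85612)
D = 3294/245 (D = (-1753 - 21305)/(-1593 - 122) = -23058/(-1715) = -23058*(-1/1715) = 3294/245 ≈ 13.445)
sqrt(D + f) = sqrt(3294/245 + 10401/12149) = sqrt(42567051/2976505) = sqrt(2585735512995)/425215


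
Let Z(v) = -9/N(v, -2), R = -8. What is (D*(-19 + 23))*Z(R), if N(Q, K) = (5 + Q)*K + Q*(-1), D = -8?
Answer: 144/7 ≈ 20.571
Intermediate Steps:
N(Q, K) = -Q + K*(5 + Q) (N(Q, K) = K*(5 + Q) - Q = -Q + K*(5 + Q))
Z(v) = -9/(-10 - 3*v) (Z(v) = -9/(-v + 5*(-2) - 2*v) = -9/(-v - 10 - 2*v) = -9/(-10 - 3*v))
(D*(-19 + 23))*Z(R) = (-8*(-19 + 23))*(9/(10 + 3*(-8))) = (-8*4)*(9/(10 - 24)) = -288/(-14) = -288*(-1)/14 = -32*(-9/14) = 144/7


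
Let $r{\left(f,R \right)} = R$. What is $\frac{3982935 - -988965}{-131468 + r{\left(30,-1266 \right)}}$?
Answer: $- \frac{2485950}{66367} \approx -37.458$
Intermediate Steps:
$\frac{3982935 - -988965}{-131468 + r{\left(30,-1266 \right)}} = \frac{3982935 - -988965}{-131468 - 1266} = \frac{3982935 + \left(-420284 + 1409249\right)}{-132734} = \left(3982935 + 988965\right) \left(- \frac{1}{132734}\right) = 4971900 \left(- \frac{1}{132734}\right) = - \frac{2485950}{66367}$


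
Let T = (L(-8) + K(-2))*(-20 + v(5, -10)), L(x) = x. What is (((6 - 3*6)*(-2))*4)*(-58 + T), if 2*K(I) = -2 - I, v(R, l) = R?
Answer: 5952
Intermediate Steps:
K(I) = -1 - I/2 (K(I) = (-2 - I)/2 = -1 - I/2)
T = 120 (T = (-8 + (-1 - 1/2*(-2)))*(-20 + 5) = (-8 + (-1 + 1))*(-15) = (-8 + 0)*(-15) = -8*(-15) = 120)
(((6 - 3*6)*(-2))*4)*(-58 + T) = (((6 - 3*6)*(-2))*4)*(-58 + 120) = (((6 - 18)*(-2))*4)*62 = (-12*(-2)*4)*62 = (24*4)*62 = 96*62 = 5952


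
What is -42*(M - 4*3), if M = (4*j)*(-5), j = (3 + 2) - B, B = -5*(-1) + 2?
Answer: -1176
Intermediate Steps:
B = 7 (B = 5 + 2 = 7)
j = -2 (j = (3 + 2) - 1*7 = 5 - 7 = -2)
M = 40 (M = (4*(-2))*(-5) = -8*(-5) = 40)
-42*(M - 4*3) = -42*(40 - 4*3) = -42*(40 - 12) = -42*28 = -1176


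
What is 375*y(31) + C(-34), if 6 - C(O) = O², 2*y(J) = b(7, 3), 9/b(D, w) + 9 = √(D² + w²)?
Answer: -83275/46 - 3375*√58/46 ≈ -2369.1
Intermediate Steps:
b(D, w) = 9/(-9 + √(D² + w²))
y(J) = 9/(2*(-9 + √58)) (y(J) = (9/(-9 + √(7² + 3²)))/2 = (9/(-9 + √(49 + 9)))/2 = (9/(-9 + √58))/2 = 9/(2*(-9 + √58)))
C(O) = 6 - O²
375*y(31) + C(-34) = 375*(-81/46 - 9*√58/46) + (6 - 1*(-34)²) = (-30375/46 - 3375*√58/46) + (6 - 1*1156) = (-30375/46 - 3375*√58/46) + (6 - 1156) = (-30375/46 - 3375*√58/46) - 1150 = -83275/46 - 3375*√58/46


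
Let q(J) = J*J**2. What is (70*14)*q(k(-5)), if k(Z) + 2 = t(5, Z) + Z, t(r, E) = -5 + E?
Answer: -4814740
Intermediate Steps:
k(Z) = -7 + 2*Z (k(Z) = -2 + ((-5 + Z) + Z) = -2 + (-5 + 2*Z) = -7 + 2*Z)
q(J) = J**3
(70*14)*q(k(-5)) = (70*14)*(-7 + 2*(-5))**3 = 980*(-7 - 10)**3 = 980*(-17)**3 = 980*(-4913) = -4814740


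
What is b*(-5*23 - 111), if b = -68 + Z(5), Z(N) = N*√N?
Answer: 15368 - 1130*√5 ≈ 12841.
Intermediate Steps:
Z(N) = N^(3/2)
b = -68 + 5*√5 (b = -68 + 5^(3/2) = -68 + 5*√5 ≈ -56.820)
b*(-5*23 - 111) = (-68 + 5*√5)*(-5*23 - 111) = (-68 + 5*√5)*(-115 - 111) = (-68 + 5*√5)*(-226) = 15368 - 1130*√5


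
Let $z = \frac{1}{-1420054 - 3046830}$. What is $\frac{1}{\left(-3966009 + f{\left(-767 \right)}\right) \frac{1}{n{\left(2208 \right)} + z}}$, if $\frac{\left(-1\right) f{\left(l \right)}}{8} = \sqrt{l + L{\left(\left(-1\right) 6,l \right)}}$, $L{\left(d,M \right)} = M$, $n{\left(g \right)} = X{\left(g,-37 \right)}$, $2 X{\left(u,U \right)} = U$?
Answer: $\frac{327740493666195}{70260634590721613188} - \frac{165274710 i \sqrt{1534}}{17565158647680403297} \approx 4.6646 \cdot 10^{-6} - 3.6853 \cdot 10^{-10} i$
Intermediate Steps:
$X{\left(u,U \right)} = \frac{U}{2}$
$n{\left(g \right)} = - \frac{37}{2}$ ($n{\left(g \right)} = \frac{1}{2} \left(-37\right) = - \frac{37}{2}$)
$f{\left(l \right)} = - 8 \sqrt{2} \sqrt{l}$ ($f{\left(l \right)} = - 8 \sqrt{l + l} = - 8 \sqrt{2 l} = - 8 \sqrt{2} \sqrt{l}$)
$z = - \frac{1}{4466884}$ ($z = \frac{1}{-4466884} = - \frac{1}{4466884} \approx -2.2387 \cdot 10^{-7}$)
$\frac{1}{\left(-3966009 + f{\left(-767 \right)}\right) \frac{1}{n{\left(2208 \right)} + z}} = \frac{1}{\left(-3966009 - 8 \sqrt{2} \sqrt{-767}\right) \frac{1}{- \frac{37}{2} - \frac{1}{4466884}}} = \frac{1}{\left(-3966009 - 8 \sqrt{2} i \sqrt{767}\right) \frac{1}{- \frac{82637355}{4466884}}} = \frac{1}{\left(-3966009 - 8 i \sqrt{1534}\right) \left(- \frac{4466884}{82637355}\right)} = \frac{1}{\frac{5905234048652}{27545785} + \frac{35735072 i \sqrt{1534}}{82637355}}$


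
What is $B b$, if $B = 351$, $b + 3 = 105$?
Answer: $35802$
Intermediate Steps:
$b = 102$ ($b = -3 + 105 = 102$)
$B b = 351 \cdot 102 = 35802$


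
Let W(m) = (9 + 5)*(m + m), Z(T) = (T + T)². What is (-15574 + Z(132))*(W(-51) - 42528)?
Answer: -2378986632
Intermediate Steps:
Z(T) = 4*T² (Z(T) = (2*T)² = 4*T²)
W(m) = 28*m (W(m) = 14*(2*m) = 28*m)
(-15574 + Z(132))*(W(-51) - 42528) = (-15574 + 4*132²)*(28*(-51) - 42528) = (-15574 + 4*17424)*(-1428 - 42528) = (-15574 + 69696)*(-43956) = 54122*(-43956) = -2378986632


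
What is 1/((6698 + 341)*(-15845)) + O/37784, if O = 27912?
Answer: 389138475272/526770146465 ≈ 0.73873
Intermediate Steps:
1/((6698 + 341)*(-15845)) + O/37784 = 1/((6698 + 341)*(-15845)) + 27912/37784 = -1/15845/7039 + 27912*(1/37784) = (1/7039)*(-1/15845) + 3489/4723 = -1/111532955 + 3489/4723 = 389138475272/526770146465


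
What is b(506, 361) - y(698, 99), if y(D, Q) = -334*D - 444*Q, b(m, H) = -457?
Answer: 276631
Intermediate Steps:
y(D, Q) = -444*Q - 334*D
b(506, 361) - y(698, 99) = -457 - (-444*99 - 334*698) = -457 - (-43956 - 233132) = -457 - 1*(-277088) = -457 + 277088 = 276631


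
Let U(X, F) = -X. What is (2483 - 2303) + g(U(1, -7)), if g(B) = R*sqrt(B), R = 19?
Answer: 180 + 19*I ≈ 180.0 + 19.0*I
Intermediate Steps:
g(B) = 19*sqrt(B)
(2483 - 2303) + g(U(1, -7)) = (2483 - 2303) + 19*sqrt(-1*1) = 180 + 19*sqrt(-1) = 180 + 19*I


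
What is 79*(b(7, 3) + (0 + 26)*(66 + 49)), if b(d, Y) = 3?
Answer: 236447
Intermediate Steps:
79*(b(7, 3) + (0 + 26)*(66 + 49)) = 79*(3 + (0 + 26)*(66 + 49)) = 79*(3 + 26*115) = 79*(3 + 2990) = 79*2993 = 236447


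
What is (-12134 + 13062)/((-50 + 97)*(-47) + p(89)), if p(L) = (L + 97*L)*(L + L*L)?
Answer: 928/69861011 ≈ 1.3284e-5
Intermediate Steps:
p(L) = 98*L*(L + L²) (p(L) = (98*L)*(L + L²) = 98*L*(L + L²))
(-12134 + 13062)/((-50 + 97)*(-47) + p(89)) = (-12134 + 13062)/((-50 + 97)*(-47) + 98*89²*(1 + 89)) = 928/(47*(-47) + 98*7921*90) = 928/(-2209 + 69863220) = 928/69861011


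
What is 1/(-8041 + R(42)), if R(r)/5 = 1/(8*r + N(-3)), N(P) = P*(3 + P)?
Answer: -336/2701771 ≈ -0.00012436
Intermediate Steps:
R(r) = 5/(8*r) (R(r) = 5/(8*r - 3*(3 - 3)) = 5/(8*r - 3*0) = 5/(8*r + 0) = 5/((8*r)) = 5*(1/(8*r)) = 5/(8*r))
1/(-8041 + R(42)) = 1/(-8041 + (5/8)/42) = 1/(-8041 + (5/8)*(1/42)) = 1/(-8041 + 5/336) = 1/(-2701771/336) = -336/2701771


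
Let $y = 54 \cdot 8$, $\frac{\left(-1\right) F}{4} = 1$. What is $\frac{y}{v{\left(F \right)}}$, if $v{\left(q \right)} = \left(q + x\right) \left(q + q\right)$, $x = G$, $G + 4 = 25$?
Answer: $- \frac{54}{17} \approx -3.1765$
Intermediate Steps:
$G = 21$ ($G = -4 + 25 = 21$)
$x = 21$
$F = -4$ ($F = \left(-4\right) 1 = -4$)
$v{\left(q \right)} = 2 q \left(21 + q\right)$ ($v{\left(q \right)} = \left(q + 21\right) \left(q + q\right) = \left(21 + q\right) 2 q = 2 q \left(21 + q\right)$)
$y = 432$
$\frac{y}{v{\left(F \right)}} = \frac{432}{2 \left(-4\right) \left(21 - 4\right)} = \frac{432}{2 \left(-4\right) 17} = \frac{432}{-136} = 432 \left(- \frac{1}{136}\right) = - \frac{54}{17}$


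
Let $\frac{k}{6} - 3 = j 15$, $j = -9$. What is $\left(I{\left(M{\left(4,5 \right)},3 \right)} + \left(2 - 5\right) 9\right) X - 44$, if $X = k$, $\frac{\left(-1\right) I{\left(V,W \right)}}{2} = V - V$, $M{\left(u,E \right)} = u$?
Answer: $21340$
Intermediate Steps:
$I{\left(V,W \right)} = 0$ ($I{\left(V,W \right)} = - 2 \left(V - V\right) = \left(-2\right) 0 = 0$)
$k = -792$ ($k = 18 + 6 \left(\left(-9\right) 15\right) = 18 + 6 \left(-135\right) = 18 - 810 = -792$)
$X = -792$
$\left(I{\left(M{\left(4,5 \right)},3 \right)} + \left(2 - 5\right) 9\right) X - 44 = \left(0 + \left(2 - 5\right) 9\right) \left(-792\right) - 44 = \left(0 - 27\right) \left(-792\right) + \left(-101 + 57\right) = \left(0 - 27\right) \left(-792\right) - 44 = \left(-27\right) \left(-792\right) - 44 = 21384 - 44 = 21340$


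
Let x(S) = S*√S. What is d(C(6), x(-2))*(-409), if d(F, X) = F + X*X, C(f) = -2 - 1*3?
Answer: 5317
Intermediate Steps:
C(f) = -5 (C(f) = -2 - 3 = -5)
x(S) = S^(3/2)
d(F, X) = F + X²
d(C(6), x(-2))*(-409) = (-5 + ((-2)^(3/2))²)*(-409) = (-5 + (-2*I*√2)²)*(-409) = (-5 - 8)*(-409) = -13*(-409) = 5317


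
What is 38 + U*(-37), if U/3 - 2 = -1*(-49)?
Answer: -5623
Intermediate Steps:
U = 153 (U = 6 + 3*(-1*(-49)) = 6 + 3*49 = 6 + 147 = 153)
38 + U*(-37) = 38 + 153*(-37) = 38 - 5661 = -5623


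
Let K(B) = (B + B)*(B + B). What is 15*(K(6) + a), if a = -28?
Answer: 1740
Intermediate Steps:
K(B) = 4*B² (K(B) = (2*B)*(2*B) = 4*B²)
15*(K(6) + a) = 15*(4*6² - 28) = 15*(4*36 - 28) = 15*(144 - 28) = 15*116 = 1740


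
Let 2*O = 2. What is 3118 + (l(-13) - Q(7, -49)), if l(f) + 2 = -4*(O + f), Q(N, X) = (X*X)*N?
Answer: -13643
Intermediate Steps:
O = 1 (O = (½)*2 = 1)
Q(N, X) = N*X² (Q(N, X) = X²*N = N*X²)
l(f) = -6 - 4*f (l(f) = -2 - 4*(1 + f) = -2 + (-4 - 4*f) = -6 - 4*f)
3118 + (l(-13) - Q(7, -49)) = 3118 + ((-6 - 4*(-13)) - 7*(-49)²) = 3118 + ((-6 + 52) - 7*2401) = 3118 + (46 - 1*16807) = 3118 + (46 - 16807) = 3118 - 16761 = -13643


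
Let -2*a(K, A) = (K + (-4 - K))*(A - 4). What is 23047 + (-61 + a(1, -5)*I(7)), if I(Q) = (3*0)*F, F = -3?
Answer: 22986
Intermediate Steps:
I(Q) = 0 (I(Q) = (3*0)*(-3) = 0*(-3) = 0)
a(K, A) = -8 + 2*A (a(K, A) = -(K + (-4 - K))*(A - 4)/2 = -(-2)*(-4 + A) = -(16 - 4*A)/2 = -8 + 2*A)
23047 + (-61 + a(1, -5)*I(7)) = 23047 + (-61 + (-8 + 2*(-5))*0) = 23047 + (-61 + (-8 - 10)*0) = 23047 + (-61 - 18*0) = 23047 + (-61 + 0) = 23047 - 61 = 22986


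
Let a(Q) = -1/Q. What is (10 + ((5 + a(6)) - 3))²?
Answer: 5041/36 ≈ 140.03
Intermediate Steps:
(10 + ((5 + a(6)) - 3))² = (10 + ((5 - 1/6) - 3))² = (10 + ((5 - 1*⅙) - 3))² = (10 + ((5 - ⅙) - 3))² = (10 + (29/6 - 3))² = (10 + 11/6)² = (71/6)² = 5041/36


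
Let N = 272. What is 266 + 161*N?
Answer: 44058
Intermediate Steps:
266 + 161*N = 266 + 161*272 = 266 + 43792 = 44058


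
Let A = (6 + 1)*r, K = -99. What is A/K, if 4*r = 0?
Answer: 0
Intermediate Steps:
r = 0 (r = (1/4)*0 = 0)
A = 0 (A = (6 + 1)*0 = 7*0 = 0)
A/K = 0/(-99) = 0*(-1/99) = 0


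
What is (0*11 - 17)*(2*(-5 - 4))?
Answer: 306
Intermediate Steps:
(0*11 - 17)*(2*(-5 - 4)) = (0 - 17)*(2*(-9)) = -17*(-18) = 306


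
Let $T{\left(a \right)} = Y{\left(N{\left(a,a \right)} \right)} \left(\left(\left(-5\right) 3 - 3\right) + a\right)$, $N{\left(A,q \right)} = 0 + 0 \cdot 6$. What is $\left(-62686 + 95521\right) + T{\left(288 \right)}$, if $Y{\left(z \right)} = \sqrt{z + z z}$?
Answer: $32835$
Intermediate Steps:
$N{\left(A,q \right)} = 0$ ($N{\left(A,q \right)} = 0 + 0 = 0$)
$Y{\left(z \right)} = \sqrt{z + z^{2}}$
$T{\left(a \right)} = 0$ ($T{\left(a \right)} = \sqrt{0 \left(1 + 0\right)} \left(\left(\left(-5\right) 3 - 3\right) + a\right) = \sqrt{0 \cdot 1} \left(\left(-15 - 3\right) + a\right) = \sqrt{0} \left(-18 + a\right) = 0 \left(-18 + a\right) = 0$)
$\left(-62686 + 95521\right) + T{\left(288 \right)} = \left(-62686 + 95521\right) + 0 = 32835 + 0 = 32835$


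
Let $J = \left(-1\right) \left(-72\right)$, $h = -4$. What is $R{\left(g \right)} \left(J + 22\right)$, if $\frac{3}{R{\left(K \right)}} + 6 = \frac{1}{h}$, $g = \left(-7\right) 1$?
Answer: $- \frac{1128}{25} \approx -45.12$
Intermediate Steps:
$g = -7$
$R{\left(K \right)} = - \frac{12}{25}$ ($R{\left(K \right)} = \frac{3}{-6 + \frac{1}{-4}} = \frac{3}{-6 - \frac{1}{4}} = \frac{3}{- \frac{25}{4}} = 3 \left(- \frac{4}{25}\right) = - \frac{12}{25}$)
$J = 72$
$R{\left(g \right)} \left(J + 22\right) = - \frac{12 \left(72 + 22\right)}{25} = \left(- \frac{12}{25}\right) 94 = - \frac{1128}{25}$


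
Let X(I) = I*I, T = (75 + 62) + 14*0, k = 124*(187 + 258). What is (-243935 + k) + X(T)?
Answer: -169986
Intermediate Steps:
k = 55180 (k = 124*445 = 55180)
T = 137 (T = 137 + 0 = 137)
X(I) = I²
(-243935 + k) + X(T) = (-243935 + 55180) + 137² = -188755 + 18769 = -169986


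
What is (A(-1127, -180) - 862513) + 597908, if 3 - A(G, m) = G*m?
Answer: -467462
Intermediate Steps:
A(G, m) = 3 - G*m
(A(-1127, -180) - 862513) + 597908 = ((3 - 1*(-1127)*(-180)) - 862513) + 597908 = ((3 - 202860) - 862513) + 597908 = (-202857 - 862513) + 597908 = -1065370 + 597908 = -467462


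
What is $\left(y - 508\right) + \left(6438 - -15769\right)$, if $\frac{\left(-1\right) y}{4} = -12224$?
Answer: $70595$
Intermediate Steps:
$y = 48896$ ($y = \left(-4\right) \left(-12224\right) = 48896$)
$\left(y - 508\right) + \left(6438 - -15769\right) = \left(48896 - 508\right) + \left(6438 - -15769\right) = 48388 + \left(6438 + 15769\right) = 48388 + 22207 = 70595$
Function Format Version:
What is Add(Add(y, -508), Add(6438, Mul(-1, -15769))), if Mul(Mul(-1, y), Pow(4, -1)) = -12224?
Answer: 70595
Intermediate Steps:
y = 48896 (y = Mul(-4, -12224) = 48896)
Add(Add(y, -508), Add(6438, Mul(-1, -15769))) = Add(Add(48896, -508), Add(6438, Mul(-1, -15769))) = Add(48388, Add(6438, 15769)) = Add(48388, 22207) = 70595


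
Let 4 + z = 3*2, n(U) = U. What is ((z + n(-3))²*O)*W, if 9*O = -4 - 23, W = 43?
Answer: -129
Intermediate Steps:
z = 2 (z = -4 + 3*2 = -4 + 6 = 2)
O = -3 (O = (-4 - 23)/9 = (⅑)*(-27) = -3)
((z + n(-3))²*O)*W = ((2 - 3)²*(-3))*43 = ((-1)²*(-3))*43 = (1*(-3))*43 = -3*43 = -129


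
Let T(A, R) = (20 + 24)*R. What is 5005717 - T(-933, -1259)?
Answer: 5061113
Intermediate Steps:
T(A, R) = 44*R
5005717 - T(-933, -1259) = 5005717 - 44*(-1259) = 5005717 - 1*(-55396) = 5005717 + 55396 = 5061113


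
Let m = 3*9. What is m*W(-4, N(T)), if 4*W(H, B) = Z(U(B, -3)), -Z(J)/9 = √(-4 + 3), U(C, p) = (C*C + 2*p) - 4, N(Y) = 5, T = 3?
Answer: -243*I/4 ≈ -60.75*I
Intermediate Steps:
U(C, p) = -4 + C² + 2*p (U(C, p) = (C² + 2*p) - 4 = -4 + C² + 2*p)
Z(J) = -9*I (Z(J) = -9*√(-4 + 3) = -9*I)
W(H, B) = -9*I/4 (W(H, B) = (-9*I)/4 = -9*I/4)
m = 27
m*W(-4, N(T)) = 27*(-9*I/4) = -243*I/4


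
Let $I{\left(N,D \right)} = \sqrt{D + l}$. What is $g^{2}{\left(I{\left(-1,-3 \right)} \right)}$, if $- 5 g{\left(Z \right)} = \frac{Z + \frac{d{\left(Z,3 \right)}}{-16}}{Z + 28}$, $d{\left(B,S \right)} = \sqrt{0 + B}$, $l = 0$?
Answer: $\frac{\sqrt{3} + 768 i - 32 \cdot 3^{\frac{3}{4}} \sqrt{i}}{6400 \left(- 781 i + 56 \sqrt{3}\right)} \approx -0.00014237 + 7.7091 \cdot 10^{-6} i$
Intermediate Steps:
$d{\left(B,S \right)} = \sqrt{B}$
$I{\left(N,D \right)} = \sqrt{D}$ ($I{\left(N,D \right)} = \sqrt{D + 0} = \sqrt{D}$)
$g{\left(Z \right)} = - \frac{Z - \frac{\sqrt{Z}}{16}}{5 \left(28 + Z\right)}$ ($g{\left(Z \right)} = - \frac{\left(Z + \frac{\sqrt{Z}}{-16}\right) \frac{1}{Z + 28}}{5} = - \frac{\left(Z + \sqrt{Z} \left(- \frac{1}{16}\right)\right) \frac{1}{28 + Z}}{5} = - \frac{\left(Z - \frac{\sqrt{Z}}{16}\right) \frac{1}{28 + Z}}{5} = - \frac{\frac{1}{28 + Z} \left(Z - \frac{\sqrt{Z}}{16}\right)}{5} = - \frac{Z - \frac{\sqrt{Z}}{16}}{5 \left(28 + Z\right)}$)
$g^{2}{\left(I{\left(-1,-3 \right)} \right)} = \left(\frac{\sqrt{\sqrt{-3}} - 16 \sqrt{-3}}{80 \left(28 + \sqrt{-3}\right)}\right)^{2} = \left(\frac{\sqrt{i \sqrt{3}} - 16 i \sqrt{3}}{80 \left(28 + i \sqrt{3}\right)}\right)^{2} = \left(\frac{\sqrt[4]{3} \sqrt{i} - 16 i \sqrt{3}}{80 \left(28 + i \sqrt{3}\right)}\right)^{2} = \frac{\left(\sqrt[4]{3} \sqrt{i} - 16 i \sqrt{3}\right)^{2}}{6400 \left(28 + i \sqrt{3}\right)^{2}}$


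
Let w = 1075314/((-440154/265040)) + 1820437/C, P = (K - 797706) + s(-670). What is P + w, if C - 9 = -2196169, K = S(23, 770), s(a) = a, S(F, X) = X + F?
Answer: -232815263905819003/161108101440 ≈ -1.4451e+6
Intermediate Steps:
S(F, X) = F + X
K = 793 (K = 23 + 770 = 793)
C = -2196160 (C = 9 - 2196169 = -2196160)
P = -797583 (P = (793 - 797706) - 670 = -796913 - 670 = -797583)
w = -104318181034999483/161108101440 (w = 1075314/((-440154/265040)) + 1820437/(-2196160) = 1075314/((-440154*1/265040)) + 1820437*(-1/2196160) = 1075314/(-220077/132520) - 1820437/2196160 = 1075314*(-132520/220077) - 1820437/2196160 = -47500203760/73359 - 1820437/2196160 = -104318181034999483/161108101440 ≈ -6.4750e+5)
P + w = -797583 - 104318181034999483/161108101440 = -232815263905819003/161108101440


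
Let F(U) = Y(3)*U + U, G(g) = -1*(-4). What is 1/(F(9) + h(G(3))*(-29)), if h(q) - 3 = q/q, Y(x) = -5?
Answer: -1/152 ≈ -0.0065789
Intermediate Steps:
G(g) = 4
F(U) = -4*U (F(U) = -5*U + U = -4*U)
h(q) = 4 (h(q) = 3 + q/q = 3 + 1 = 4)
1/(F(9) + h(G(3))*(-29)) = 1/(-4*9 + 4*(-29)) = 1/(-36 - 116) = 1/(-152) = -1/152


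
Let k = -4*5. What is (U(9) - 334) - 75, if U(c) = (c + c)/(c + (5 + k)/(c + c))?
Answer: -19933/49 ≈ -406.80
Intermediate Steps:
k = -20
U(c) = 2*c/(c - 15/(2*c)) (U(c) = (c + c)/(c + (5 - 20)/(c + c)) = (2*c)/(c - 15*1/(2*c)) = (2*c)/(c - 15/(2*c)) = 2*c/(c - 15/(2*c)))
(U(9) - 334) - 75 = (4*9²/(-15 + 2*9²) - 334) - 75 = (4*81/(-15 + 2*81) - 334) - 75 = (4*81/(-15 + 162) - 334) - 75 = (4*81/147 - 334) - 75 = (4*81*(1/147) - 334) - 75 = (108/49 - 334) - 75 = -16258/49 - 75 = -19933/49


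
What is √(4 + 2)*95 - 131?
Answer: -131 + 95*√6 ≈ 101.70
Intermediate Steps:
√(4 + 2)*95 - 131 = √6*95 - 131 = 95*√6 - 131 = -131 + 95*√6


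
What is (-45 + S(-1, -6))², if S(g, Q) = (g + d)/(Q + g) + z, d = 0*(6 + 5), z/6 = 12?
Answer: 36100/49 ≈ 736.73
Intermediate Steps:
z = 72 (z = 6*12 = 72)
d = 0 (d = 0*11 = 0)
S(g, Q) = 72 + g/(Q + g) (S(g, Q) = (g + 0)/(Q + g) + 72 = g/(Q + g) + 72 = 72 + g/(Q + g))
(-45 + S(-1, -6))² = (-45 + (72*(-6) + 73*(-1))/(-6 - 1))² = (-45 + (-432 - 73)/(-7))² = (-45 - ⅐*(-505))² = (-45 + 505/7)² = (190/7)² = 36100/49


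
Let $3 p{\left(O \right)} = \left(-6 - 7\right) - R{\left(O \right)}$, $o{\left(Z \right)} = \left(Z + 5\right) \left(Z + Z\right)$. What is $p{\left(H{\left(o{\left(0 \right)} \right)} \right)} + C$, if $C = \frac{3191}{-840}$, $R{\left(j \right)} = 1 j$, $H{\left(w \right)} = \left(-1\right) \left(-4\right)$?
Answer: $- \frac{7951}{840} \approx -9.4655$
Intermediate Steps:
$o{\left(Z \right)} = 2 Z \left(5 + Z\right)$ ($o{\left(Z \right)} = \left(5 + Z\right) 2 Z = 2 Z \left(5 + Z\right)$)
$H{\left(w \right)} = 4$
$R{\left(j \right)} = j$
$p{\left(O \right)} = - \frac{13}{3} - \frac{O}{3}$ ($p{\left(O \right)} = \frac{\left(-6 - 7\right) - O}{3} = \frac{-13 - O}{3} = - \frac{13}{3} - \frac{O}{3}$)
$C = - \frac{3191}{840}$ ($C = 3191 \left(- \frac{1}{840}\right) = - \frac{3191}{840} \approx -3.7988$)
$p{\left(H{\left(o{\left(0 \right)} \right)} \right)} + C = \left(- \frac{13}{3} - \frac{4}{3}\right) - \frac{3191}{840} = - \frac{17}{3} - \frac{3191}{840} = - \frac{7951}{840}$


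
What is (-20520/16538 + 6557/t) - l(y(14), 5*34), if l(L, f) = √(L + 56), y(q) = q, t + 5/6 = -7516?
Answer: -788055258/372940169 - √70 ≈ -10.480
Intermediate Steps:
t = -45101/6 (t = -⅚ - 7516 = -45101/6 ≈ -7516.8)
l(L, f) = √(56 + L)
(-20520/16538 + 6557/t) - l(y(14), 5*34) = (-20520/16538 + 6557/(-45101/6)) - √(56 + 14) = (-20520*1/16538 + 6557*(-6/45101)) - √70 = (-10260/8269 - 39342/45101) - √70 = -788055258/372940169 - √70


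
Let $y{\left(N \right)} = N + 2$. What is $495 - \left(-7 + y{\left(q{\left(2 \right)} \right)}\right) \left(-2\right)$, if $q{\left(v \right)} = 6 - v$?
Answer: $493$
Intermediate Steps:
$y{\left(N \right)} = 2 + N$
$495 - \left(-7 + y{\left(q{\left(2 \right)} \right)}\right) \left(-2\right) = 495 - \left(-7 + \left(2 + \left(6 - 2\right)\right)\right) \left(-2\right) = 495 - \left(-7 + \left(2 + 4\right)\right) \left(-2\right) = 495 - \left(-7 + 6\right) \left(-2\right) = 495 - \left(-1\right) \left(-2\right) = 495 - 2 = 493$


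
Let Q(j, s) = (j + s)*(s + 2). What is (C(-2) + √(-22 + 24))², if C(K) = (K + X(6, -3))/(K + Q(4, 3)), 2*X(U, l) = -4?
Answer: 2194/1089 - 8*√2/33 ≈ 1.6719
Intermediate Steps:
Q(j, s) = (2 + s)*(j + s) (Q(j, s) = (j + s)*(2 + s) = (2 + s)*(j + s))
X(U, l) = -2 (X(U, l) = (½)*(-4) = -2)
C(K) = (-2 + K)/(35 + K) (C(K) = (K - 2)/(K + (3² + 2*4 + 2*3 + 4*3)) = (-2 + K)/(K + (9 + 8 + 6 + 12)) = (-2 + K)/(K + 35) = (-2 + K)/(35 + K))
(C(-2) + √(-22 + 24))² = ((-2 - 2)/(35 - 2) + √(-22 + 24))² = (-4/33 + √2)²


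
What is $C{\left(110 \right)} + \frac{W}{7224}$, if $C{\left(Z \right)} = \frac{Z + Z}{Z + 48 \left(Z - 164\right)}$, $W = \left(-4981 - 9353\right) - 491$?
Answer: $- \frac{19192465}{8964984} \approx -2.1408$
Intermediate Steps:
$W = -14825$ ($W = -14334 - 491 = -14825$)
$C{\left(Z \right)} = \frac{2 Z}{-7872 + 49 Z}$ ($C{\left(Z \right)} = \frac{2 Z}{Z + 48 \left(-164 + Z\right)} = \frac{2 Z}{Z + \left(-7872 + 48 Z\right)} = \frac{2 Z}{-7872 + 49 Z}$)
$C{\left(110 \right)} + \frac{W}{7224} = 2 \cdot 110 \frac{1}{-7872 + 49 \cdot 110} - \frac{14825}{7224} = 2 \cdot 110 \frac{1}{-7872 + 5390} - \frac{14825}{7224} = 2 \cdot 110 \frac{1}{-2482} - \frac{14825}{7224} = 2 \cdot 110 \left(- \frac{1}{2482}\right) - \frac{14825}{7224} = - \frac{110}{1241} - \frac{14825}{7224} = - \frac{19192465}{8964984}$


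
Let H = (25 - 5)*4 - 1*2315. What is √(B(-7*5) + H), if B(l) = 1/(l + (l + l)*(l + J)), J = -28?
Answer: 2*I*√17111717/175 ≈ 47.276*I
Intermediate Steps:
B(l) = 1/(l + 2*l*(-28 + l)) (B(l) = 1/(l + (l + l)*(l - 28)) = 1/(l + (2*l)*(-28 + l)) = 1/(l + 2*l*(-28 + l)))
H = -2235 (H = 20*4 - 2315 = 80 - 2315 = -2235)
√(B(-7*5) + H) = √(1/(((-7*5))*(-55 + 2*(-7*5))) - 2235) = √(1/((-35)*(-55 + 2*(-35))) - 2235) = √(-1/(35*(-55 - 70)) - 2235) = √(-1/35/(-125) - 2235) = √(-1/35*(-1/125) - 2235) = √(1/4375 - 2235) = √(-9778124/4375) = 2*I*√17111717/175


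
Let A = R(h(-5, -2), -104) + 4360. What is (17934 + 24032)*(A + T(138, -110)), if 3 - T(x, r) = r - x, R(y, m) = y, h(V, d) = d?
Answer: 193421294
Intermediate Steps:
A = 4358 (A = -2 + 4360 = 4358)
T(x, r) = 3 + x - r (T(x, r) = 3 - (r - x) = 3 + (x - r) = 3 + x - r)
(17934 + 24032)*(A + T(138, -110)) = (17934 + 24032)*(4358 + (3 + 138 - 1*(-110))) = 41966*(4358 + (3 + 138 + 110)) = 41966*(4358 + 251) = 41966*4609 = 193421294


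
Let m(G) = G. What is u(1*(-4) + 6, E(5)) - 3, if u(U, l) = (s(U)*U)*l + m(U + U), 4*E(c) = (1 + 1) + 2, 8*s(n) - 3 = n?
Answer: 9/4 ≈ 2.2500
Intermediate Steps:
s(n) = 3/8 + n/8
E(c) = 1 (E(c) = ((1 + 1) + 2)/4 = (2 + 2)/4 = (¼)*4 = 1)
u(U, l) = 2*U + U*l*(3/8 + U/8) (u(U, l) = ((3/8 + U/8)*U)*l + (U + U) = (U*(3/8 + U/8))*l + 2*U = U*l*(3/8 + U/8) + 2*U = 2*U + U*l*(3/8 + U/8))
u(1*(-4) + 6, E(5)) - 3 = (1*(-4) + 6)*(16 + 1*(3 + (1*(-4) + 6)))/8 - 3 = (-4 + 6)*(16 + 1*(3 + (-4 + 6)))/8 - 3 = (⅛)*2*(16 + 1*(3 + 2)) - 3 = (⅛)*2*(16 + 1*5) - 3 = (⅛)*2*(16 + 5) - 3 = (⅛)*2*21 - 3 = 21/4 - 3 = 9/4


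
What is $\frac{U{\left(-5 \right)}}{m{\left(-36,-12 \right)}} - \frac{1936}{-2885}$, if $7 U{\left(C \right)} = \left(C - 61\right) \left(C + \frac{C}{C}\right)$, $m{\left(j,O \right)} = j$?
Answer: $- \frac{22814}{60585} \approx -0.37656$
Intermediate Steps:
$U{\left(C \right)} = \frac{\left(1 + C\right) \left(-61 + C\right)}{7}$ ($U{\left(C \right)} = \frac{\left(C - 61\right) \left(C + \frac{C}{C}\right)}{7} = \frac{\left(-61 + C\right) \left(C + 1\right)}{7} = \frac{\left(-61 + C\right) \left(1 + C\right)}{7} = \frac{\left(1 + C\right) \left(-61 + C\right)}{7}$)
$\frac{U{\left(-5 \right)}}{m{\left(-36,-12 \right)}} - \frac{1936}{-2885} = \frac{- \frac{61}{7} - - \frac{300}{7} + \frac{\left(-5\right)^{2}}{7}}{-36} - \frac{1936}{-2885} = \left(- \frac{61}{7} + \frac{300}{7} + \frac{1}{7} \cdot 25\right) \left(- \frac{1}{36}\right) - - \frac{1936}{2885} = \left(- \frac{61}{7} + \frac{300}{7} + \frac{25}{7}\right) \left(- \frac{1}{36}\right) + \frac{1936}{2885} = \frac{264}{7} \left(- \frac{1}{36}\right) + \frac{1936}{2885} = - \frac{22}{21} + \frac{1936}{2885} = - \frac{22814}{60585}$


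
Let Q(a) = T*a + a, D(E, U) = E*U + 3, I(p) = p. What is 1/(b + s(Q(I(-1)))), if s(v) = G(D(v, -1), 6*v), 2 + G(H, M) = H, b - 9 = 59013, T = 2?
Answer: 1/59026 ≈ 1.6942e-5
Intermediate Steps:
b = 59022 (b = 9 + 59013 = 59022)
D(E, U) = 3 + E*U
Q(a) = 3*a (Q(a) = 2*a + a = 3*a)
G(H, M) = -2 + H
s(v) = 1 - v (s(v) = -2 + (3 + v*(-1)) = -2 + (3 - v) = 1 - v)
1/(b + s(Q(I(-1)))) = 1/(59022 + (1 - 3*(-1))) = 1/(59022 + (1 - 1*(-3))) = 1/(59022 + (1 + 3)) = 1/(59022 + 4) = 1/59026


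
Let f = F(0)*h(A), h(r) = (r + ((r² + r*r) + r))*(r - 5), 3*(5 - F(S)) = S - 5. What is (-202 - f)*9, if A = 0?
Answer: -1818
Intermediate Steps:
F(S) = 20/3 - S/3 (F(S) = 5 - (S - 5)/3 = 5 - (-5 + S)/3 = 5 + (5/3 - S/3) = 20/3 - S/3)
h(r) = (-5 + r)*(2*r + 2*r²) (h(r) = (r + ((r² + r²) + r))*(-5 + r) = (r + (2*r² + r))*(-5 + r) = (r + (r + 2*r²))*(-5 + r) = (2*r + 2*r²)*(-5 + r) = (-5 + r)*(2*r + 2*r²))
f = 0 (f = (20/3 - ⅓*0)*(2*0*(-5 + 0² - 4*0)) = (20/3 + 0)*(2*0*(-5 + 0 + 0)) = 20*(2*0*(-5))/3 = (20/3)*0 = 0)
(-202 - f)*9 = (-202 - 1*0)*9 = (-202 + 0)*9 = -202*9 = -1818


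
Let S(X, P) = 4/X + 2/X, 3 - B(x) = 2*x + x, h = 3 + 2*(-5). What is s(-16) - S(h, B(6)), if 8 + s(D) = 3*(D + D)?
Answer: -722/7 ≈ -103.14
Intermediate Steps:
h = -7 (h = 3 - 10 = -7)
B(x) = 3 - 3*x (B(x) = 3 - (2*x + x) = 3 - 3*x)
s(D) = -8 + 6*D (s(D) = -8 + 3*(D + D) = -8 + 3*(2*D) = -8 + 6*D)
S(X, P) = 6/X
s(-16) - S(h, B(6)) = (-8 + 6*(-16)) - 6/(-7) = (-8 - 96) - 6*(-1)/7 = -104 - 1*(-6/7) = -104 + 6/7 = -722/7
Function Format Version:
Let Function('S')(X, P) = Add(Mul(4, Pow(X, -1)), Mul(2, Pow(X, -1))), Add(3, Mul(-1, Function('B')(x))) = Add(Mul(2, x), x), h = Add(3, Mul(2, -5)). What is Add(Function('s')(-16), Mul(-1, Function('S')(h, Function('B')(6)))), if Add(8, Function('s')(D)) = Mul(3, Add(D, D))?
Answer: Rational(-722, 7) ≈ -103.14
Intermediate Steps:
h = -7 (h = Add(3, -10) = -7)
Function('B')(x) = Add(3, Mul(-3, x)) (Function('B')(x) = Add(3, Mul(-1, Add(Mul(2, x), x))) = Add(3, Mul(-1, Mul(3, x))) = Add(3, Mul(-3, x)))
Function('s')(D) = Add(-8, Mul(6, D)) (Function('s')(D) = Add(-8, Mul(3, Add(D, D))) = Add(-8, Mul(3, Mul(2, D))) = Add(-8, Mul(6, D)))
Function('S')(X, P) = Mul(6, Pow(X, -1))
Add(Function('s')(-16), Mul(-1, Function('S')(h, Function('B')(6)))) = Add(Add(-8, Mul(6, -16)), Mul(-1, Mul(6, Pow(-7, -1)))) = Add(Add(-8, -96), Mul(-1, Mul(6, Rational(-1, 7)))) = Add(-104, Mul(-1, Rational(-6, 7))) = Add(-104, Rational(6, 7)) = Rational(-722, 7)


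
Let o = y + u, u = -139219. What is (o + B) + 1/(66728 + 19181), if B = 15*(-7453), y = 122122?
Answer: -11072982827/85909 ≈ -1.2889e+5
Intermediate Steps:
o = -17097 (o = 122122 - 139219 = -17097)
B = -111795
(o + B) + 1/(66728 + 19181) = (-17097 - 111795) + 1/(66728 + 19181) = -128892 + 1/85909 = -11072982827/85909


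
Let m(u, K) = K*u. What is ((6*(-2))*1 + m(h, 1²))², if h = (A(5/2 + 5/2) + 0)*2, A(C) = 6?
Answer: 0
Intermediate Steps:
h = 12 (h = (6 + 0)*2 = 6*2 = 12)
((6*(-2))*1 + m(h, 1²))² = ((6*(-2))*1 + 1²*12)² = (-12*1 + 1*12)² = (-12 + 12)² = 0² = 0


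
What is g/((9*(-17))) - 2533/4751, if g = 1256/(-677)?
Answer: -256403417/492113331 ≈ -0.52102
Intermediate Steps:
g = -1256/677 (g = 1256*(-1/677) = -1256/677 ≈ -1.8552)
g/((9*(-17))) - 2533/4751 = -1256/(677*(9*(-17))) - 2533/4751 = -1256/677/(-153) - 2533*1/4751 = -1256/677*(-1/153) - 2533/4751 = 1256/103581 - 2533/4751 = -256403417/492113331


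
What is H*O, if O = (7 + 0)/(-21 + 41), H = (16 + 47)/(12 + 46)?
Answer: 441/1160 ≈ 0.38017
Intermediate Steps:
H = 63/58 ≈ 1.0862
O = 7/20 ≈ 0.35000
H*O = (63/58)*(7/20) = 441/1160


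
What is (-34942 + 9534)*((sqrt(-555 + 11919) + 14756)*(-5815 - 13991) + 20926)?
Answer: 7425142705280 + 1006461696*sqrt(2841) ≈ 7.4788e+12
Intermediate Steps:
(-34942 + 9534)*((sqrt(-555 + 11919) + 14756)*(-5815 - 13991) + 20926) = -25408*((sqrt(11364) + 14756)*(-19806) + 20926) = -25408*((2*sqrt(2841) + 14756)*(-19806) + 20926) = -25408*((14756 + 2*sqrt(2841))*(-19806) + 20926) = -25408*((-292257336 - 39612*sqrt(2841)) + 20926) = -25408*(-292236410 - 39612*sqrt(2841)) = 7425142705280 + 1006461696*sqrt(2841)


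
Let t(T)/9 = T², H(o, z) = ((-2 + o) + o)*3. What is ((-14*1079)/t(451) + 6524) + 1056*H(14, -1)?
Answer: 162726480122/1830609 ≈ 88892.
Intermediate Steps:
H(o, z) = -6 + 6*o (H(o, z) = (-2 + 2*o)*3 = -6 + 6*o)
t(T) = 9*T²
((-14*1079)/t(451) + 6524) + 1056*H(14, -1) = ((-14*1079)/((9*451²)) + 6524) + 1056*(-6 + 6*14) = (-15106/(9*203401) + 6524) + 1056*(-6 + 84) = (-15106/1830609 + 6524) + 1056*78 = (-15106*1/1830609 + 6524) + 82368 = (-15106/1830609 + 6524) + 82368 = 11942878010/1830609 + 82368 = 162726480122/1830609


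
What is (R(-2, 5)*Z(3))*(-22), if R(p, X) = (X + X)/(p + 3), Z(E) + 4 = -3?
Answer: 1540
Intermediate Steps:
Z(E) = -7 (Z(E) = -4 - 3 = -7)
R(p, X) = 2*X/(3 + p) (R(p, X) = (2*X)/(3 + p) = 2*X/(3 + p))
(R(-2, 5)*Z(3))*(-22) = ((2*5/(3 - 2))*(-7))*(-22) = ((2*5/1)*(-7))*(-22) = ((2*5*1)*(-7))*(-22) = (10*(-7))*(-22) = -70*(-22) = 1540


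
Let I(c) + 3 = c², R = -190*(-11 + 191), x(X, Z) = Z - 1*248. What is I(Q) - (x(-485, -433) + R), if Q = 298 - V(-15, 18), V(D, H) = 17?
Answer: 113839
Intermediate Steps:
x(X, Z) = -248 + Z (x(X, Z) = Z - 248 = -248 + Z)
Q = 281 (Q = 298 - 1*17 = 298 - 17 = 281)
R = -34200 (R = -190*180 = -34200)
I(c) = -3 + c²
I(Q) - (x(-485, -433) + R) = (-3 + 281²) - ((-248 - 433) - 34200) = (-3 + 78961) - (-681 - 34200) = 78958 - 1*(-34881) = 78958 + 34881 = 113839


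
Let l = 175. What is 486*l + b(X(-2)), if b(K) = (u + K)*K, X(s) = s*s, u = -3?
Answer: 85054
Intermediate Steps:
X(s) = s²
b(K) = K*(-3 + K) (b(K) = (-3 + K)*K = K*(-3 + K))
486*l + b(X(-2)) = 486*175 + (-2)²*(-3 + (-2)²) = 85050 + 4*(-3 + 4) = 85050 + 4*1 = 85050 + 4 = 85054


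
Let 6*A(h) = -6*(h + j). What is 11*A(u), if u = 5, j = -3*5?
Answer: 110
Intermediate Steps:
j = -15
A(h) = 15 - h (A(h) = (-6*(h - 15))/6 = (-6*(-15 + h))/6 = (90 - 6*h)/6 = 15 - h)
11*A(u) = 11*(15 - 1*5) = 11*(15 - 5) = 11*10 = 110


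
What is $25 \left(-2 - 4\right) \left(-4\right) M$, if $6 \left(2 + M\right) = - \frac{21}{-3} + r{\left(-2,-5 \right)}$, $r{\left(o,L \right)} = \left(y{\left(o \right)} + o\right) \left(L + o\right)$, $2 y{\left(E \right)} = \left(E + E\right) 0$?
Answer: $900$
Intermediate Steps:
$y{\left(E \right)} = 0$ ($y{\left(E \right)} = \frac{\left(E + E\right) 0}{2} = \frac{2 E 0}{2} = \frac{1}{2} \cdot 0 = 0$)
$r{\left(o,L \right)} = o \left(L + o\right)$ ($r{\left(o,L \right)} = \left(0 + o\right) \left(L + o\right) = o \left(L + o\right)$)
$M = \frac{3}{2}$ ($M = -2 + \frac{- \frac{21}{-3} - 2 \left(-5 - 2\right)}{6} = -2 + \frac{\left(-21\right) \left(- \frac{1}{3}\right) - -14}{6} = -2 + \frac{7 + 14}{6} = -2 + \frac{1}{6} \cdot 21 = -2 + \frac{7}{2} = \frac{3}{2} \approx 1.5$)
$25 \left(-2 - 4\right) \left(-4\right) M = 25 \left(-2 - 4\right) \left(-4\right) \frac{3}{2} = 25 \left(\left(-6\right) \left(-4\right)\right) \frac{3}{2} = 25 \cdot 24 \cdot \frac{3}{2} = 600 \cdot \frac{3}{2} = 900$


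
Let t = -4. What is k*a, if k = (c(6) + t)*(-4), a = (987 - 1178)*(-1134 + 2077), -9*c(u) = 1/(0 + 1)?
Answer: -26656724/9 ≈ -2.9619e+6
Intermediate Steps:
c(u) = -⅑ (c(u) = -1/(9*(0 + 1)) = -⅑/1 = -⅑*1 = -⅑)
a = -180113 (a = -191*943 = -180113)
k = 148/9 (k = (-⅑ - 4)*(-4) = -37/9*(-4) = 148/9 ≈ 16.444)
k*a = (148/9)*(-180113) = -26656724/9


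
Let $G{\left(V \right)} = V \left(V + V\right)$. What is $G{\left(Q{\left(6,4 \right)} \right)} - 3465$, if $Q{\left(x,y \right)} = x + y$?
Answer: $-3265$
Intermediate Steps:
$G{\left(V \right)} = 2 V^{2}$ ($G{\left(V \right)} = V 2 V = 2 V^{2}$)
$G{\left(Q{\left(6,4 \right)} \right)} - 3465 = 2 \left(6 + 4\right)^{2} - 3465 = 2 \cdot 10^{2} - 3465 = 2 \cdot 100 - 3465 = 200 - 3465 = -3265$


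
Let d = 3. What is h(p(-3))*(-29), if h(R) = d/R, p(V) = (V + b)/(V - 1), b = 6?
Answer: 116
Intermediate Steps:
p(V) = (6 + V)/(-1 + V) (p(V) = (V + 6)/(V - 1) = (6 + V)/(-1 + V))
h(R) = 3/R
h(p(-3))*(-29) = (3/(((6 - 3)/(-1 - 3))))*(-29) = (3/((3/(-4))))*(-29) = (3/((-1/4*3)))*(-29) = (3/(-3/4))*(-29) = (3*(-4/3))*(-29) = -4*(-29) = 116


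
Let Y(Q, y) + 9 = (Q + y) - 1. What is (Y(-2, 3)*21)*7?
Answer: -1323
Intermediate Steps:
Y(Q, y) = -10 + Q + y (Y(Q, y) = -9 + ((Q + y) - 1) = -9 + (-1 + Q + y) = -10 + Q + y)
(Y(-2, 3)*21)*7 = ((-10 - 2 + 3)*21)*7 = -9*21*7 = -189*7 = -1323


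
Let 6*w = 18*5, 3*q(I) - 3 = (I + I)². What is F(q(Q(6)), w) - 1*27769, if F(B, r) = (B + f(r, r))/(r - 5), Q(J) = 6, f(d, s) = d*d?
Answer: -138708/5 ≈ -27742.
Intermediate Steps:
f(d, s) = d²
q(I) = 1 + 4*I²/3 (q(I) = 1 + (I + I)²/3 = 1 + (2*I)²/3 = 1 + (4*I²)/3 = 1 + 4*I²/3)
w = 15 (w = (18*5)/6 = (⅙)*90 = 15)
F(B, r) = (B + r²)/(-5 + r) (F(B, r) = (B + r²)/(r - 5) = (B + r²)/(-5 + r))
F(q(Q(6)), w) - 1*27769 = ((1 + (4/3)*6²) + 15²)/(-5 + 15) - 1*27769 = ((1 + (4/3)*36) + 225)/10 - 27769 = ((1 + 48) + 225)/10 - 27769 = (49 + 225)/10 - 27769 = (⅒)*274 - 27769 = 137/5 - 27769 = -138708/5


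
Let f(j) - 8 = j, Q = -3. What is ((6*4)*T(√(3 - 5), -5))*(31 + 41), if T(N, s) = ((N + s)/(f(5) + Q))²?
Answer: 9936/25 - 864*I*√2/5 ≈ 397.44 - 244.38*I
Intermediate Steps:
f(j) = 8 + j
T(N, s) = (N/10 + s/10)² (T(N, s) = ((N + s)/((8 + 5) - 3))² = ((N + s)/(13 - 3))² = ((N + s)/10)² = ((N + s)*(⅒))² = (N/10 + s/10)²)
((6*4)*T(√(3 - 5), -5))*(31 + 41) = ((6*4)*((√(3 - 5) - 5)²/100))*(31 + 41) = (24*((√(-2) - 5)²/100))*72 = (24*((I*√2 - 5)²/100))*72 = (24*((-5 + I*√2)²/100))*72 = (6*(-5 + I*√2)²/25)*72 = 432*(-5 + I*√2)²/25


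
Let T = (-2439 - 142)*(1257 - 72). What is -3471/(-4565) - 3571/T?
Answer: 425292122/558479361 ≈ 0.76152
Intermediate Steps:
T = -3058485 (T = -2581*1185 = -3058485)
-3471/(-4565) - 3571/T = -3471/(-4565) - 3571/(-3058485) = -3471*(-1/4565) - 3571*(-1/3058485) = 3471/4565 + 3571/3058485 = 425292122/558479361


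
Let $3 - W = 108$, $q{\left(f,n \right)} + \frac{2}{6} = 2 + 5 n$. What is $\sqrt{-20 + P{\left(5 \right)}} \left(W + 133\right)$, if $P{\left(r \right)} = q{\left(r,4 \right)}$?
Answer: $\frac{28 \sqrt{15}}{3} \approx 36.148$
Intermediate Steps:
$q{\left(f,n \right)} = \frac{5}{3} + 5 n$ ($q{\left(f,n \right)} = - \frac{1}{3} + \left(2 + 5 n\right) = \frac{5}{3} + 5 n$)
$P{\left(r \right)} = \frac{65}{3}$ ($P{\left(r \right)} = \frac{5}{3} + 5 \cdot 4 = \frac{5}{3} + 20 = \frac{65}{3}$)
$W = -105$ ($W = 3 - 108 = -105$)
$\sqrt{-20 + P{\left(5 \right)}} \left(W + 133\right) = \sqrt{-20 + \frac{65}{3}} \left(-105 + 133\right) = \sqrt{\frac{5}{3}} \cdot 28 = \frac{\sqrt{15}}{3} \cdot 28 = \frac{28 \sqrt{15}}{3}$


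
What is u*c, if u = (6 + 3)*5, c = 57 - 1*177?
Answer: -5400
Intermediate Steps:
c = -120 (c = 57 - 177 = -120)
u = 45 (u = 9*5 = 45)
u*c = 45*(-120) = -5400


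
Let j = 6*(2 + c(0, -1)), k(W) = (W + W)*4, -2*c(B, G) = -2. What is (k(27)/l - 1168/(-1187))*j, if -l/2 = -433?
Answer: 11410920/513971 ≈ 22.201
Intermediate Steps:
l = 866 (l = -2*(-433) = 866)
c(B, G) = 1 (c(B, G) = -½*(-2) = 1)
k(W) = 8*W (k(W) = (2*W)*4 = 8*W)
j = 18 (j = 6*(2 + 1) = 6*3 = 18)
(k(27)/l - 1168/(-1187))*j = ((8*27)/866 - 1168/(-1187))*18 = (216*(1/866) - 1168*(-1/1187))*18 = (108/433 + 1168/1187)*18 = (633940/513971)*18 = 11410920/513971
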